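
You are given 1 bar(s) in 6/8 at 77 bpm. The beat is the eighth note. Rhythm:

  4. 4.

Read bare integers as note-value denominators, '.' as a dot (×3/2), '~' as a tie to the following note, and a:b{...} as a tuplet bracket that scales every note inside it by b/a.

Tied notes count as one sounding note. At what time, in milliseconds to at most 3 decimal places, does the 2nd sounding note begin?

note 2 onset = 3b = 2337.662ms

1. 0.0ms @ 0 + 2337.662ms (3)
2. 2337.662ms @ 3 + 2337.662ms (3)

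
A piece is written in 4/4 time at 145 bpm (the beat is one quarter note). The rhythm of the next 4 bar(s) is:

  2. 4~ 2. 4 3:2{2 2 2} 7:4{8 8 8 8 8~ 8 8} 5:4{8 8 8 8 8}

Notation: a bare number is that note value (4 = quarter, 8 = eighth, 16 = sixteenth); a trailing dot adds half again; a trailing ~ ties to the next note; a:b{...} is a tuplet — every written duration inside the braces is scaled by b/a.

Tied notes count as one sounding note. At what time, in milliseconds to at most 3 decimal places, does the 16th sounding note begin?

note 16 onset = 76/5b = 6289.655ms

1. 0.0ms @ 0 + 1241.379ms (3)
2. 1241.379ms @ 3 + 1655.172ms (4)
3. 2896.552ms @ 7 + 413.793ms (1)
4. 3310.345ms @ 8 + 551.724ms (4/3)
5. 3862.069ms @ 28/3 + 551.724ms (4/3)
6. 4413.793ms @ 32/3 + 551.724ms (4/3)
7. 4965.517ms @ 12 + 118.227ms (2/7)
8. 5083.744ms @ 86/7 + 118.227ms (2/7)
9. 5201.97ms @ 88/7 + 118.227ms (2/7)
10. 5320.197ms @ 90/7 + 118.227ms (2/7)
11. 5438.424ms @ 92/7 + 236.453ms (4/7)
12. 5674.877ms @ 96/7 + 118.227ms (2/7)
13. 5793.103ms @ 14 + 165.517ms (2/5)
14. 5958.621ms @ 72/5 + 165.517ms (2/5)
15. 6124.138ms @ 74/5 + 165.517ms (2/5)
16. 6289.655ms @ 76/5 + 165.517ms (2/5)
17. 6455.172ms @ 78/5 + 165.517ms (2/5)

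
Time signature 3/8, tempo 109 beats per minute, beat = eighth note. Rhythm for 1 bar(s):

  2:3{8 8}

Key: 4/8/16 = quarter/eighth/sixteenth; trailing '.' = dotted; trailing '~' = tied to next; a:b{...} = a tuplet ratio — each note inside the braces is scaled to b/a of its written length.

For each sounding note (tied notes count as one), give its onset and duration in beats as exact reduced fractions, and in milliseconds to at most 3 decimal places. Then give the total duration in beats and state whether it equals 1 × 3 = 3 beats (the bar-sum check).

1) 0.0ms=0b +825.688ms=3/2b
2) 825.688ms=3/2b +825.688ms=3/2b
Σ=3b of 3 (109bpm 3/8) — PASS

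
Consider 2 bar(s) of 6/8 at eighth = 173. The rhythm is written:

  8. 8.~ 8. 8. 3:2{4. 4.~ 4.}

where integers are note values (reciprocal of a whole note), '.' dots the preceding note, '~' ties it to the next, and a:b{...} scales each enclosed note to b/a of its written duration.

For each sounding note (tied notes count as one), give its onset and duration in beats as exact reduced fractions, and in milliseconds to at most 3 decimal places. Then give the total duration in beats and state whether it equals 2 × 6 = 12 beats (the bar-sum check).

1) 0.0ms=0b +520.231ms=3/2b
2) 520.231ms=3/2b +1040.462ms=3b
3) 1560.694ms=9/2b +520.231ms=3/2b
4) 2080.925ms=6b +693.642ms=2b
5) 2774.566ms=8b +1387.283ms=4b
Σ=12b of 12 (173bpm 6/8) — PASS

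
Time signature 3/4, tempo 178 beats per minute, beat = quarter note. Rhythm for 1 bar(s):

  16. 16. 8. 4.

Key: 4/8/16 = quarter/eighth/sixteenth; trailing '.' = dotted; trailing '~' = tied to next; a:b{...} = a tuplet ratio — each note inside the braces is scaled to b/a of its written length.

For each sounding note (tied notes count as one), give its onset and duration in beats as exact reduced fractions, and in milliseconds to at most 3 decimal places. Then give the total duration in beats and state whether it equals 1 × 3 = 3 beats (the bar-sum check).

1) 0.0ms=0b +126.404ms=3/8b
2) 126.404ms=3/8b +126.404ms=3/8b
3) 252.809ms=3/4b +252.809ms=3/4b
4) 505.618ms=3/2b +505.618ms=3/2b
Σ=3b of 3 (178bpm 3/4) — PASS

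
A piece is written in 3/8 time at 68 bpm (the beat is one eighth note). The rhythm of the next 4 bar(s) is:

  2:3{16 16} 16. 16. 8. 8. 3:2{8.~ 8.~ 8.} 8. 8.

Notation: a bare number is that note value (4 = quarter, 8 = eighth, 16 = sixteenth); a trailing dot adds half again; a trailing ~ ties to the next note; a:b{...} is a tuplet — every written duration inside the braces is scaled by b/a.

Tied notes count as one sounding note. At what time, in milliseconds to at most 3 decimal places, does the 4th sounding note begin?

1. 0.0ms @ 0 + 661.765ms (3/4)
2. 661.765ms @ 3/4 + 661.765ms (3/4)
3. 1323.529ms @ 3/2 + 661.765ms (3/4)
4. 1985.294ms @ 9/4 + 661.765ms (3/4)
5. 2647.059ms @ 3 + 1323.529ms (3/2)
6. 3970.588ms @ 9/2 + 1323.529ms (3/2)
7. 5294.118ms @ 6 + 2647.059ms (3)
8. 7941.176ms @ 9 + 1323.529ms (3/2)
9. 9264.706ms @ 21/2 + 1323.529ms (3/2)

note 4 onset = 9/4b = 1985.294ms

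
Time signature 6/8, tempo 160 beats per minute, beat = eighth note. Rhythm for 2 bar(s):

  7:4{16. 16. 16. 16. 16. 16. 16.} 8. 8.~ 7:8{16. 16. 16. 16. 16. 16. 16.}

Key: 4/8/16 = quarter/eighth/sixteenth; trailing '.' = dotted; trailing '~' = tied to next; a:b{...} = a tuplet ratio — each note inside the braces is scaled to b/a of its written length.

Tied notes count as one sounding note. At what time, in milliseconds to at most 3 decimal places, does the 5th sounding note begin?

note 5 onset = 12/7b = 642.857ms

1. 0.0ms @ 0 + 160.714ms (3/7)
2. 160.714ms @ 3/7 + 160.714ms (3/7)
3. 321.429ms @ 6/7 + 160.714ms (3/7)
4. 482.143ms @ 9/7 + 160.714ms (3/7)
5. 642.857ms @ 12/7 + 160.714ms (3/7)
6. 803.571ms @ 15/7 + 160.714ms (3/7)
7. 964.286ms @ 18/7 + 160.714ms (3/7)
8. 1125.0ms @ 3 + 562.5ms (3/2)
9. 1687.5ms @ 9/2 + 883.929ms (33/14)
10. 2571.429ms @ 48/7 + 321.429ms (6/7)
11. 2892.857ms @ 54/7 + 321.429ms (6/7)
12. 3214.286ms @ 60/7 + 321.429ms (6/7)
13. 3535.714ms @ 66/7 + 321.429ms (6/7)
14. 3857.143ms @ 72/7 + 321.429ms (6/7)
15. 4178.571ms @ 78/7 + 321.429ms (6/7)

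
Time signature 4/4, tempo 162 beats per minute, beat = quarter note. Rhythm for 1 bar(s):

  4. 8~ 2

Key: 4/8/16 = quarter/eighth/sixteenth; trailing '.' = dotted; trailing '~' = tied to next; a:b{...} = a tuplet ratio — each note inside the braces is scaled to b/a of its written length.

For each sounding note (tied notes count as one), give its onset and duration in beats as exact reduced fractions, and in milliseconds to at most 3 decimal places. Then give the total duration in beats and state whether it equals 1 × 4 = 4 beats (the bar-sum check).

1) 0.0ms=0b +555.556ms=3/2b
2) 555.556ms=3/2b +925.926ms=5/2b
Σ=4b of 4 (162bpm 4/4) — PASS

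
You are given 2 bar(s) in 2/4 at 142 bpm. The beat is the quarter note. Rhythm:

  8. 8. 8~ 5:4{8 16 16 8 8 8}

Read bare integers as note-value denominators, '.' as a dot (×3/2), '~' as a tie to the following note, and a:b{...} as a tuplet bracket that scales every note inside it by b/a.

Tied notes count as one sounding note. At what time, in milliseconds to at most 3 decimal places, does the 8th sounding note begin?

note 8 onset = 18/5b = 1521.127ms

1. 0.0ms @ 0 + 316.901ms (3/4)
2. 316.901ms @ 3/4 + 316.901ms (3/4)
3. 633.803ms @ 3/2 + 380.282ms (9/10)
4. 1014.085ms @ 12/5 + 84.507ms (1/5)
5. 1098.592ms @ 13/5 + 84.507ms (1/5)
6. 1183.099ms @ 14/5 + 169.014ms (2/5)
7. 1352.113ms @ 16/5 + 169.014ms (2/5)
8. 1521.127ms @ 18/5 + 169.014ms (2/5)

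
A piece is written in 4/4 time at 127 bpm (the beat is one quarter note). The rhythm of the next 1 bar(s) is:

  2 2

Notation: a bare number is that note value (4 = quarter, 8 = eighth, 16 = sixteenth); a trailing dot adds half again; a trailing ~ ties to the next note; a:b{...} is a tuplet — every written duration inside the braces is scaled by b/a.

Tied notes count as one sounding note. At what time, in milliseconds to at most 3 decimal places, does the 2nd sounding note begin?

note 2 onset = 2b = 944.882ms

1. 0.0ms @ 0 + 944.882ms (2)
2. 944.882ms @ 2 + 944.882ms (2)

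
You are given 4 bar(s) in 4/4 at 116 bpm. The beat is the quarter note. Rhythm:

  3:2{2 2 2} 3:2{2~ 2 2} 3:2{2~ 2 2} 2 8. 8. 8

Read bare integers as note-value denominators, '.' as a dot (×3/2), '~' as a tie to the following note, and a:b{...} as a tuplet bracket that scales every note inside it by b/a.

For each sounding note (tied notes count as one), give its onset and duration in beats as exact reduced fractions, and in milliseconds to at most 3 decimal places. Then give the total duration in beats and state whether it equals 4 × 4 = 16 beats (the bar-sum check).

1) 0.0ms=0b +689.655ms=4/3b
2) 689.655ms=4/3b +689.655ms=4/3b
3) 1379.31ms=8/3b +689.655ms=4/3b
4) 2068.966ms=4b +1379.31ms=8/3b
5) 3448.276ms=20/3b +689.655ms=4/3b
6) 4137.931ms=8b +1379.31ms=8/3b
7) 5517.241ms=32/3b +689.655ms=4/3b
8) 6206.897ms=12b +1034.483ms=2b
9) 7241.379ms=14b +387.931ms=3/4b
10) 7629.31ms=59/4b +387.931ms=3/4b
11) 8017.241ms=31/2b +258.621ms=1/2b
Σ=16b of 16 (116bpm 4/4) — PASS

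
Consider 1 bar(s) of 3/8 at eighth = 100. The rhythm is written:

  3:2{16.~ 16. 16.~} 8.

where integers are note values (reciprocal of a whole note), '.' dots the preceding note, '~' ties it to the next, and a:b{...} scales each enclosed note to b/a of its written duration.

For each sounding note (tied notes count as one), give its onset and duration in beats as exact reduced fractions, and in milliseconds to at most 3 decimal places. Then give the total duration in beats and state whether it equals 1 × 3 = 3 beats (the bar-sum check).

1) 0.0ms=0b +600.0ms=1b
2) 600.0ms=1b +1200.0ms=2b
Σ=3b of 3 (100bpm 3/8) — PASS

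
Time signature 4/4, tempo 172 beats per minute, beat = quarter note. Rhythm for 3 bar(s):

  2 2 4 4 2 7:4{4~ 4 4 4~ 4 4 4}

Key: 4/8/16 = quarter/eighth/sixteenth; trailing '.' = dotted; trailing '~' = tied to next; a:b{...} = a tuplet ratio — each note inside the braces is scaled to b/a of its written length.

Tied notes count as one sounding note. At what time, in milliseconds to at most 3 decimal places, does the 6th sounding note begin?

note 6 onset = 8b = 2790.698ms

1. 0.0ms @ 0 + 697.674ms (2)
2. 697.674ms @ 2 + 697.674ms (2)
3. 1395.349ms @ 4 + 348.837ms (1)
4. 1744.186ms @ 5 + 348.837ms (1)
5. 2093.023ms @ 6 + 697.674ms (2)
6. 2790.698ms @ 8 + 398.671ms (8/7)
7. 3189.369ms @ 64/7 + 199.336ms (4/7)
8. 3388.704ms @ 68/7 + 398.671ms (8/7)
9. 3787.375ms @ 76/7 + 199.336ms (4/7)
10. 3986.711ms @ 80/7 + 199.336ms (4/7)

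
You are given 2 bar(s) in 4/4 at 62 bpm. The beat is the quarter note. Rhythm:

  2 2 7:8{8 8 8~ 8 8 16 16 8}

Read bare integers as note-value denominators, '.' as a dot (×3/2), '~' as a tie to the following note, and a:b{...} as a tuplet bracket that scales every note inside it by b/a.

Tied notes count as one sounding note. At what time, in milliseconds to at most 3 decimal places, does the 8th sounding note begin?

1. 0.0ms @ 0 + 1935.484ms (2)
2. 1935.484ms @ 2 + 1935.484ms (2)
3. 3870.968ms @ 4 + 552.995ms (4/7)
4. 4423.963ms @ 32/7 + 552.995ms (4/7)
5. 4976.959ms @ 36/7 + 1105.991ms (8/7)
6. 6082.949ms @ 44/7 + 552.995ms (4/7)
7. 6635.945ms @ 48/7 + 276.498ms (2/7)
8. 6912.442ms @ 50/7 + 276.498ms (2/7)
9. 7188.94ms @ 52/7 + 552.995ms (4/7)

note 8 onset = 50/7b = 6912.442ms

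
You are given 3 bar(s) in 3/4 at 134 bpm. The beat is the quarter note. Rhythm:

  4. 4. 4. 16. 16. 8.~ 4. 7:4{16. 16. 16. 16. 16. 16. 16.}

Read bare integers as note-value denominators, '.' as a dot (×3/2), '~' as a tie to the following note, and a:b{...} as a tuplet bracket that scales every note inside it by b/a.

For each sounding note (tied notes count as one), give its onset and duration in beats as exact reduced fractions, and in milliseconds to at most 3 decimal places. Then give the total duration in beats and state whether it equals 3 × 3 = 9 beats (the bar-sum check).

1) 0.0ms=0b +671.642ms=3/2b
2) 671.642ms=3/2b +671.642ms=3/2b
3) 1343.284ms=3b +671.642ms=3/2b
4) 2014.925ms=9/2b +167.91ms=3/8b
5) 2182.836ms=39/8b +167.91ms=3/8b
6) 2350.746ms=21/4b +1007.463ms=9/4b
7) 3358.209ms=15/2b +95.949ms=3/14b
8) 3454.158ms=54/7b +95.949ms=3/14b
9) 3550.107ms=111/14b +95.949ms=3/14b
10) 3646.055ms=57/7b +95.949ms=3/14b
11) 3742.004ms=117/14b +95.949ms=3/14b
12) 3837.953ms=60/7b +95.949ms=3/14b
13) 3933.902ms=123/14b +95.949ms=3/14b
Σ=9b of 9 (134bpm 3/4) — PASS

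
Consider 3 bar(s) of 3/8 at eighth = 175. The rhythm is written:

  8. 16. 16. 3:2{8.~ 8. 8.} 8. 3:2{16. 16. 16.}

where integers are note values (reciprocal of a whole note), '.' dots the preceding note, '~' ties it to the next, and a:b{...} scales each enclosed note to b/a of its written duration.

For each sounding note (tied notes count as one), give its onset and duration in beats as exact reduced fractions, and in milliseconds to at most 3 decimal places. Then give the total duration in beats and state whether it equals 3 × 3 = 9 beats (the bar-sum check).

1) 0.0ms=0b +514.286ms=3/2b
2) 514.286ms=3/2b +257.143ms=3/4b
3) 771.429ms=9/4b +257.143ms=3/4b
4) 1028.571ms=3b +685.714ms=2b
5) 1714.286ms=5b +342.857ms=1b
6) 2057.143ms=6b +514.286ms=3/2b
7) 2571.429ms=15/2b +171.429ms=1/2b
8) 2742.857ms=8b +171.429ms=1/2b
9) 2914.286ms=17/2b +171.429ms=1/2b
Σ=9b of 9 (175bpm 3/8) — PASS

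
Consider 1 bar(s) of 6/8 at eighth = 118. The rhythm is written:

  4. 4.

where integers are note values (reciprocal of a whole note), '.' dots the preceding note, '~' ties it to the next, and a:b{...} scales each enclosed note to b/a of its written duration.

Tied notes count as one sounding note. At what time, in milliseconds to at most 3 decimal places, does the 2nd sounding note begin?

1. 0.0ms @ 0 + 1525.424ms (3)
2. 1525.424ms @ 3 + 1525.424ms (3)

note 2 onset = 3b = 1525.424ms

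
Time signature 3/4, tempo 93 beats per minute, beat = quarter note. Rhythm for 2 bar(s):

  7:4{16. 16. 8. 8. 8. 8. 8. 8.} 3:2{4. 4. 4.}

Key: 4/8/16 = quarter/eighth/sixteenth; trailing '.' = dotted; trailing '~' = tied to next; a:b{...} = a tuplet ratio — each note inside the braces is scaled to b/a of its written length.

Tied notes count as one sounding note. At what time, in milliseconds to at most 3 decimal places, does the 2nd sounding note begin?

1. 0.0ms @ 0 + 138.249ms (3/14)
2. 138.249ms @ 3/14 + 138.249ms (3/14)
3. 276.498ms @ 3/7 + 276.498ms (3/7)
4. 552.995ms @ 6/7 + 276.498ms (3/7)
5. 829.493ms @ 9/7 + 276.498ms (3/7)
6. 1105.991ms @ 12/7 + 276.498ms (3/7)
7. 1382.488ms @ 15/7 + 276.498ms (3/7)
8. 1658.986ms @ 18/7 + 276.498ms (3/7)
9. 1935.484ms @ 3 + 645.161ms (1)
10. 2580.645ms @ 4 + 645.161ms (1)
11. 3225.806ms @ 5 + 645.161ms (1)

note 2 onset = 3/14b = 138.249ms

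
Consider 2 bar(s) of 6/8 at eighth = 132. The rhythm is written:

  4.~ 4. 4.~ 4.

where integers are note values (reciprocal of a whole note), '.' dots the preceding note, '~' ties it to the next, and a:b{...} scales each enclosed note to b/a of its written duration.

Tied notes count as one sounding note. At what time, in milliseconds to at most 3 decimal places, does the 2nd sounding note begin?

note 2 onset = 6b = 2727.273ms

1. 0.0ms @ 0 + 2727.273ms (6)
2. 2727.273ms @ 6 + 2727.273ms (6)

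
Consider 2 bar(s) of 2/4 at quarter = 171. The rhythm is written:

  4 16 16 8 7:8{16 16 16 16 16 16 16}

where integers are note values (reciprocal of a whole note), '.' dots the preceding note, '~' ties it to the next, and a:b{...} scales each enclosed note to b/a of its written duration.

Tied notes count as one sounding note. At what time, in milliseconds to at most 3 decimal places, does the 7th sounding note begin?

1. 0.0ms @ 0 + 350.877ms (1)
2. 350.877ms @ 1 + 87.719ms (1/4)
3. 438.596ms @ 5/4 + 87.719ms (1/4)
4. 526.316ms @ 3/2 + 175.439ms (1/2)
5. 701.754ms @ 2 + 100.251ms (2/7)
6. 802.005ms @ 16/7 + 100.251ms (2/7)
7. 902.256ms @ 18/7 + 100.251ms (2/7)
8. 1002.506ms @ 20/7 + 100.251ms (2/7)
9. 1102.757ms @ 22/7 + 100.251ms (2/7)
10. 1203.008ms @ 24/7 + 100.251ms (2/7)
11. 1303.258ms @ 26/7 + 100.251ms (2/7)

note 7 onset = 18/7b = 902.256ms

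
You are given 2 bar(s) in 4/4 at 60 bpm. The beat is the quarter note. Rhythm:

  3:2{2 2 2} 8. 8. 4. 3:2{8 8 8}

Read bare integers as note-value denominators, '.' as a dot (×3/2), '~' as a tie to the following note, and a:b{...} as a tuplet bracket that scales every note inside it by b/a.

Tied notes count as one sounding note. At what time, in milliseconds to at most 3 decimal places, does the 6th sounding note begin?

1. 0.0ms @ 0 + 1333.333ms (4/3)
2. 1333.333ms @ 4/3 + 1333.333ms (4/3)
3. 2666.667ms @ 8/3 + 1333.333ms (4/3)
4. 4000.0ms @ 4 + 750.0ms (3/4)
5. 4750.0ms @ 19/4 + 750.0ms (3/4)
6. 5500.0ms @ 11/2 + 1500.0ms (3/2)
7. 7000.0ms @ 7 + 333.333ms (1/3)
8. 7333.333ms @ 22/3 + 333.333ms (1/3)
9. 7666.667ms @ 23/3 + 333.333ms (1/3)

note 6 onset = 11/2b = 5500.0ms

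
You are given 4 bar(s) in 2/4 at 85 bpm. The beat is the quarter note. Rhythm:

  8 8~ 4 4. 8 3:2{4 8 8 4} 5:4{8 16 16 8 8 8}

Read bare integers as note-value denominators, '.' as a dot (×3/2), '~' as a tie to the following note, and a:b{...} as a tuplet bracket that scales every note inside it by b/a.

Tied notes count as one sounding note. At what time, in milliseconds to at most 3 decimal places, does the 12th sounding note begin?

note 12 onset = 34/5b = 4800.0ms

1. 0.0ms @ 0 + 352.941ms (1/2)
2. 352.941ms @ 1/2 + 1058.824ms (3/2)
3. 1411.765ms @ 2 + 1058.824ms (3/2)
4. 2470.588ms @ 7/2 + 352.941ms (1/2)
5. 2823.529ms @ 4 + 470.588ms (2/3)
6. 3294.118ms @ 14/3 + 235.294ms (1/3)
7. 3529.412ms @ 5 + 235.294ms (1/3)
8. 3764.706ms @ 16/3 + 470.588ms (2/3)
9. 4235.294ms @ 6 + 282.353ms (2/5)
10. 4517.647ms @ 32/5 + 141.176ms (1/5)
11. 4658.824ms @ 33/5 + 141.176ms (1/5)
12. 4800.0ms @ 34/5 + 282.353ms (2/5)
13. 5082.353ms @ 36/5 + 282.353ms (2/5)
14. 5364.706ms @ 38/5 + 282.353ms (2/5)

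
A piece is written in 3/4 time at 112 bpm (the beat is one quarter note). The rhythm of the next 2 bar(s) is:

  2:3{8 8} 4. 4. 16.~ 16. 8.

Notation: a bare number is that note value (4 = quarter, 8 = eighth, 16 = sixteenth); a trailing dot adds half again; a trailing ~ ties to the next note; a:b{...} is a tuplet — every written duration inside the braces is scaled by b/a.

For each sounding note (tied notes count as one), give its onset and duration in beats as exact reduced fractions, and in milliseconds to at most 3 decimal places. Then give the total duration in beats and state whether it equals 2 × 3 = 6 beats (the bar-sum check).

1) 0.0ms=0b +401.786ms=3/4b
2) 401.786ms=3/4b +401.786ms=3/4b
3) 803.571ms=3/2b +803.571ms=3/2b
4) 1607.143ms=3b +803.571ms=3/2b
5) 2410.714ms=9/2b +401.786ms=3/4b
6) 2812.5ms=21/4b +401.786ms=3/4b
Σ=6b of 6 (112bpm 3/4) — PASS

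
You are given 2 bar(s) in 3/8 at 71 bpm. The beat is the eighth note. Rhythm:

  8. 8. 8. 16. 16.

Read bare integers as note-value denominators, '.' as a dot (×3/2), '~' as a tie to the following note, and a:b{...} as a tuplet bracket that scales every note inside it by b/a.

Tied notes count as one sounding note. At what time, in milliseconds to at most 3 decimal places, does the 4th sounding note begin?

1. 0.0ms @ 0 + 1267.606ms (3/2)
2. 1267.606ms @ 3/2 + 1267.606ms (3/2)
3. 2535.211ms @ 3 + 1267.606ms (3/2)
4. 3802.817ms @ 9/2 + 633.803ms (3/4)
5. 4436.62ms @ 21/4 + 633.803ms (3/4)

note 4 onset = 9/2b = 3802.817ms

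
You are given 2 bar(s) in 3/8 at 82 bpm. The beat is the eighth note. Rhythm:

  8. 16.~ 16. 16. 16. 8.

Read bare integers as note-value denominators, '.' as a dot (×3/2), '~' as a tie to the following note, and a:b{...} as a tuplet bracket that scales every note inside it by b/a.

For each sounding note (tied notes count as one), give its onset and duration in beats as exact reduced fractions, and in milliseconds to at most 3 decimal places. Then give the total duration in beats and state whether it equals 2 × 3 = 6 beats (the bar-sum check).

1) 0.0ms=0b +1097.561ms=3/2b
2) 1097.561ms=3/2b +1097.561ms=3/2b
3) 2195.122ms=3b +548.78ms=3/4b
4) 2743.902ms=15/4b +548.78ms=3/4b
5) 3292.683ms=9/2b +1097.561ms=3/2b
Σ=6b of 6 (82bpm 3/8) — PASS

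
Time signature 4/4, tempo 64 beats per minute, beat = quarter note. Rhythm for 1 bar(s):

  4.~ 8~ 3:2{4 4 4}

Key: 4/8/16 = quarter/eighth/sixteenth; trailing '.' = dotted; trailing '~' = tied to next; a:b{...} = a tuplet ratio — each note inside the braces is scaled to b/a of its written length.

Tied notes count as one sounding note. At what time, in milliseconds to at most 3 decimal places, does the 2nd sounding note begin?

1. 0.0ms @ 0 + 2500.0ms (8/3)
2. 2500.0ms @ 8/3 + 625.0ms (2/3)
3. 3125.0ms @ 10/3 + 625.0ms (2/3)

note 2 onset = 8/3b = 2500.0ms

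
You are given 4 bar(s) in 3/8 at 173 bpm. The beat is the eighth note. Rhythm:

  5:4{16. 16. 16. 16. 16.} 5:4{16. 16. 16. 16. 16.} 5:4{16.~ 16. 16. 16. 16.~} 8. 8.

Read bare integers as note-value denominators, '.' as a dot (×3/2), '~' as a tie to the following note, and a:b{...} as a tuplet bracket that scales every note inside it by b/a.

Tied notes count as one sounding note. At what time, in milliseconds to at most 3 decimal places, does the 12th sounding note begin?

note 12 onset = 36/5b = 2497.11ms

1. 0.0ms @ 0 + 208.092ms (3/5)
2. 208.092ms @ 3/5 + 208.092ms (3/5)
3. 416.185ms @ 6/5 + 208.092ms (3/5)
4. 624.277ms @ 9/5 + 208.092ms (3/5)
5. 832.37ms @ 12/5 + 208.092ms (3/5)
6. 1040.462ms @ 3 + 208.092ms (3/5)
7. 1248.555ms @ 18/5 + 208.092ms (3/5)
8. 1456.647ms @ 21/5 + 208.092ms (3/5)
9. 1664.74ms @ 24/5 + 208.092ms (3/5)
10. 1872.832ms @ 27/5 + 208.092ms (3/5)
11. 2080.925ms @ 6 + 416.185ms (6/5)
12. 2497.11ms @ 36/5 + 208.092ms (3/5)
13. 2705.202ms @ 39/5 + 208.092ms (3/5)
14. 2913.295ms @ 42/5 + 728.324ms (21/10)
15. 3641.618ms @ 21/2 + 520.231ms (3/2)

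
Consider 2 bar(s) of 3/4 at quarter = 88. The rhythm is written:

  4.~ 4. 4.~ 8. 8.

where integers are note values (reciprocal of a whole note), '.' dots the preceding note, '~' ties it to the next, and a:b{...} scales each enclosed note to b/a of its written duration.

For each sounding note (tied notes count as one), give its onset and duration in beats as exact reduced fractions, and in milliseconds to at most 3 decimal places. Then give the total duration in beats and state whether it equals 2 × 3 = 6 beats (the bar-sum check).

1) 0.0ms=0b +2045.455ms=3b
2) 2045.455ms=3b +1534.091ms=9/4b
3) 3579.545ms=21/4b +511.364ms=3/4b
Σ=6b of 6 (88bpm 3/4) — PASS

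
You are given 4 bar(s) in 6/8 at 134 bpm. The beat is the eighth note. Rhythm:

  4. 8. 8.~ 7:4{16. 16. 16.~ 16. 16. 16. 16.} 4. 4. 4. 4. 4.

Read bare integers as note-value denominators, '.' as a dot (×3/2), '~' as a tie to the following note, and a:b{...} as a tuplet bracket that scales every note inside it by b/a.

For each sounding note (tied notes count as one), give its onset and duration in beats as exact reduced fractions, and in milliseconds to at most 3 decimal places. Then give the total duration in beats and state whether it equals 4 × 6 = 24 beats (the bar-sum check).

1) 0.0ms=0b +1343.284ms=3b
2) 1343.284ms=3b +671.642ms=3/2b
3) 2014.925ms=9/2b +863.539ms=27/14b
4) 2878.465ms=45/7b +191.898ms=3/7b
5) 3070.362ms=48/7b +383.795ms=6/7b
6) 3454.158ms=54/7b +191.898ms=3/7b
7) 3646.055ms=57/7b +191.898ms=3/7b
8) 3837.953ms=60/7b +191.898ms=3/7b
9) 4029.851ms=9b +1343.284ms=3b
10) 5373.134ms=12b +1343.284ms=3b
11) 6716.418ms=15b +1343.284ms=3b
12) 8059.701ms=18b +1343.284ms=3b
13) 9402.985ms=21b +1343.284ms=3b
Σ=24b of 24 (134bpm 6/8) — PASS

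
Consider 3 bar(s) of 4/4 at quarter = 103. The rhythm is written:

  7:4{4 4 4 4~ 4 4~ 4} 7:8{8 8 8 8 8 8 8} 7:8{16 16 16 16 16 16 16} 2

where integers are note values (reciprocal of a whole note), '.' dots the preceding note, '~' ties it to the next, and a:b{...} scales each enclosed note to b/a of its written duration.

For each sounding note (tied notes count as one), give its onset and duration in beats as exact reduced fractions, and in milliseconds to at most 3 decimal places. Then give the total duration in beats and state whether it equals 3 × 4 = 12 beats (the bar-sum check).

1) 0.0ms=0b +332.871ms=4/7b
2) 332.871ms=4/7b +332.871ms=4/7b
3) 665.742ms=8/7b +332.871ms=4/7b
4) 998.613ms=12/7b +665.742ms=8/7b
5) 1664.355ms=20/7b +665.742ms=8/7b
6) 2330.097ms=4b +332.871ms=4/7b
7) 2662.968ms=32/7b +332.871ms=4/7b
8) 2995.839ms=36/7b +332.871ms=4/7b
9) 3328.71ms=40/7b +332.871ms=4/7b
10) 3661.581ms=44/7b +332.871ms=4/7b
11) 3994.452ms=48/7b +332.871ms=4/7b
12) 4327.323ms=52/7b +332.871ms=4/7b
13) 4660.194ms=8b +166.436ms=2/7b
14) 4826.63ms=58/7b +166.436ms=2/7b
15) 4993.065ms=60/7b +166.436ms=2/7b
16) 5159.501ms=62/7b +166.436ms=2/7b
17) 5325.936ms=64/7b +166.436ms=2/7b
18) 5492.372ms=66/7b +166.436ms=2/7b
19) 5658.807ms=68/7b +166.436ms=2/7b
20) 5825.243ms=10b +1165.049ms=2b
Σ=12b of 12 (103bpm 4/4) — PASS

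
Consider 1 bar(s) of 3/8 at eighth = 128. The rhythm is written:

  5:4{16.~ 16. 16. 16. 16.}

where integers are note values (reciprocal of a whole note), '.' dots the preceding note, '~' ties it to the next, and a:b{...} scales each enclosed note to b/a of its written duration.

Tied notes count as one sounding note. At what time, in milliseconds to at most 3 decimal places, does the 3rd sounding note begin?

1. 0.0ms @ 0 + 562.5ms (6/5)
2. 562.5ms @ 6/5 + 281.25ms (3/5)
3. 843.75ms @ 9/5 + 281.25ms (3/5)
4. 1125.0ms @ 12/5 + 281.25ms (3/5)

note 3 onset = 9/5b = 843.75ms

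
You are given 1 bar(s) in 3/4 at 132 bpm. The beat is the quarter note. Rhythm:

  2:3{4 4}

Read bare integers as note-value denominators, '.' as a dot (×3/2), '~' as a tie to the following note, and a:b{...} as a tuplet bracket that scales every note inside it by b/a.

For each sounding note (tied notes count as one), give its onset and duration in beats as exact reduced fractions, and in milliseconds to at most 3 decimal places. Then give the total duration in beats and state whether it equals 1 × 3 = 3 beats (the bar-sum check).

1) 0.0ms=0b +681.818ms=3/2b
2) 681.818ms=3/2b +681.818ms=3/2b
Σ=3b of 3 (132bpm 3/4) — PASS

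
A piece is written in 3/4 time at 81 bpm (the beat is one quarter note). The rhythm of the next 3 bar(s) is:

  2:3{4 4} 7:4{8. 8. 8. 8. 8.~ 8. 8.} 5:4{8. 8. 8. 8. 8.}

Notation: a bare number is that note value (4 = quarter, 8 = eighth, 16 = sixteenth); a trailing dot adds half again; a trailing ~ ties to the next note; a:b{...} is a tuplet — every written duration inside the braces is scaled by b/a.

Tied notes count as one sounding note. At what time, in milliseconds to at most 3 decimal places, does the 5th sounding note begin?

1. 0.0ms @ 0 + 1111.111ms (3/2)
2. 1111.111ms @ 3/2 + 1111.111ms (3/2)
3. 2222.222ms @ 3 + 317.46ms (3/7)
4. 2539.683ms @ 24/7 + 317.46ms (3/7)
5. 2857.143ms @ 27/7 + 317.46ms (3/7)
6. 3174.603ms @ 30/7 + 317.46ms (3/7)
7. 3492.063ms @ 33/7 + 634.921ms (6/7)
8. 4126.984ms @ 39/7 + 317.46ms (3/7)
9. 4444.444ms @ 6 + 444.444ms (3/5)
10. 4888.889ms @ 33/5 + 444.444ms (3/5)
11. 5333.333ms @ 36/5 + 444.444ms (3/5)
12. 5777.778ms @ 39/5 + 444.444ms (3/5)
13. 6222.222ms @ 42/5 + 444.444ms (3/5)

note 5 onset = 27/7b = 2857.143ms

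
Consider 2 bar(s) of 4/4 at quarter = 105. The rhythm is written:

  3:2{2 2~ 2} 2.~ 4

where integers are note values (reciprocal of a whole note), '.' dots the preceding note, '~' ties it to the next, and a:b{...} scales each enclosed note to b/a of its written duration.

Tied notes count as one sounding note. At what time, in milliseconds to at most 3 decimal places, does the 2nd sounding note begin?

note 2 onset = 4/3b = 761.905ms

1. 0.0ms @ 0 + 761.905ms (4/3)
2. 761.905ms @ 4/3 + 1523.81ms (8/3)
3. 2285.714ms @ 4 + 2285.714ms (4)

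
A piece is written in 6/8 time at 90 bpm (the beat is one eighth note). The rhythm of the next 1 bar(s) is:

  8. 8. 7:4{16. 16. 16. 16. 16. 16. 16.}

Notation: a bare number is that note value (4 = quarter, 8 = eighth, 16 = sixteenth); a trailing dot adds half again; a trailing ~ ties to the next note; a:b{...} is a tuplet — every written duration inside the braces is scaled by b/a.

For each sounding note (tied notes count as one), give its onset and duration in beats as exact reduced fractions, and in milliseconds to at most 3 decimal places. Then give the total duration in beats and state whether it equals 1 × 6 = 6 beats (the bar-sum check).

1) 0.0ms=0b +1000.0ms=3/2b
2) 1000.0ms=3/2b +1000.0ms=3/2b
3) 2000.0ms=3b +285.714ms=3/7b
4) 2285.714ms=24/7b +285.714ms=3/7b
5) 2571.429ms=27/7b +285.714ms=3/7b
6) 2857.143ms=30/7b +285.714ms=3/7b
7) 3142.857ms=33/7b +285.714ms=3/7b
8) 3428.571ms=36/7b +285.714ms=3/7b
9) 3714.286ms=39/7b +285.714ms=3/7b
Σ=6b of 6 (90bpm 6/8) — PASS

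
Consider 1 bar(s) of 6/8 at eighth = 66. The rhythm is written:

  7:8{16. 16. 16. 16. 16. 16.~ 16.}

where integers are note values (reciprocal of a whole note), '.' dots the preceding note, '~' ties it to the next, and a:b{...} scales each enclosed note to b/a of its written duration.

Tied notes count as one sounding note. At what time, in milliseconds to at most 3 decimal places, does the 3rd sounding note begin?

1. 0.0ms @ 0 + 779.221ms (6/7)
2. 779.221ms @ 6/7 + 779.221ms (6/7)
3. 1558.442ms @ 12/7 + 779.221ms (6/7)
4. 2337.662ms @ 18/7 + 779.221ms (6/7)
5. 3116.883ms @ 24/7 + 779.221ms (6/7)
6. 3896.104ms @ 30/7 + 1558.442ms (12/7)

note 3 onset = 12/7b = 1558.442ms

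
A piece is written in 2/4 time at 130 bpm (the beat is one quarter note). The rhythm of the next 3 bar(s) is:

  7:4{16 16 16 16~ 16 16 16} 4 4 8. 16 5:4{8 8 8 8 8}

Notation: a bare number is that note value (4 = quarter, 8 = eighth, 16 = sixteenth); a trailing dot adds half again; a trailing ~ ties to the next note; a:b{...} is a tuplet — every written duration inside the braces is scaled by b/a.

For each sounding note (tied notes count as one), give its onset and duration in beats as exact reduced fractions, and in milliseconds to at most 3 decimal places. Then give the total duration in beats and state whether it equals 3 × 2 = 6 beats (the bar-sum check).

1) 0.0ms=0b +65.934ms=1/7b
2) 65.934ms=1/7b +65.934ms=1/7b
3) 131.868ms=2/7b +65.934ms=1/7b
4) 197.802ms=3/7b +131.868ms=2/7b
5) 329.67ms=5/7b +65.934ms=1/7b
6) 395.604ms=6/7b +65.934ms=1/7b
7) 461.538ms=1b +461.538ms=1b
8) 923.077ms=2b +461.538ms=1b
9) 1384.615ms=3b +346.154ms=3/4b
10) 1730.769ms=15/4b +115.385ms=1/4b
11) 1846.154ms=4b +184.615ms=2/5b
12) 2030.769ms=22/5b +184.615ms=2/5b
13) 2215.385ms=24/5b +184.615ms=2/5b
14) 2400.0ms=26/5b +184.615ms=2/5b
15) 2584.615ms=28/5b +184.615ms=2/5b
Σ=6b of 6 (130bpm 2/4) — PASS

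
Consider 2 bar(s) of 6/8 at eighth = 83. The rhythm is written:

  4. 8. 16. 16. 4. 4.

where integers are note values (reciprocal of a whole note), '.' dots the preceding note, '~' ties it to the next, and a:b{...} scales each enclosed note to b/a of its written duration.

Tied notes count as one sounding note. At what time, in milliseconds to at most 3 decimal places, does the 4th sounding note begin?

1. 0.0ms @ 0 + 2168.675ms (3)
2. 2168.675ms @ 3 + 1084.337ms (3/2)
3. 3253.012ms @ 9/2 + 542.169ms (3/4)
4. 3795.181ms @ 21/4 + 542.169ms (3/4)
5. 4337.349ms @ 6 + 2168.675ms (3)
6. 6506.024ms @ 9 + 2168.675ms (3)

note 4 onset = 21/4b = 3795.181ms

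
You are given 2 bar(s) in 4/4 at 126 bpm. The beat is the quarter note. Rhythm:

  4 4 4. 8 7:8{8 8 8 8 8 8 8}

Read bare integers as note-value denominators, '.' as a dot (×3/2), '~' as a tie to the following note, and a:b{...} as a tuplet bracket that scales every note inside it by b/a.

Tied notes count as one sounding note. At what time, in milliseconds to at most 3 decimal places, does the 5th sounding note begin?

note 5 onset = 4b = 1904.762ms

1. 0.0ms @ 0 + 476.19ms (1)
2. 476.19ms @ 1 + 476.19ms (1)
3. 952.381ms @ 2 + 714.286ms (3/2)
4. 1666.667ms @ 7/2 + 238.095ms (1/2)
5. 1904.762ms @ 4 + 272.109ms (4/7)
6. 2176.871ms @ 32/7 + 272.109ms (4/7)
7. 2448.98ms @ 36/7 + 272.109ms (4/7)
8. 2721.088ms @ 40/7 + 272.109ms (4/7)
9. 2993.197ms @ 44/7 + 272.109ms (4/7)
10. 3265.306ms @ 48/7 + 272.109ms (4/7)
11. 3537.415ms @ 52/7 + 272.109ms (4/7)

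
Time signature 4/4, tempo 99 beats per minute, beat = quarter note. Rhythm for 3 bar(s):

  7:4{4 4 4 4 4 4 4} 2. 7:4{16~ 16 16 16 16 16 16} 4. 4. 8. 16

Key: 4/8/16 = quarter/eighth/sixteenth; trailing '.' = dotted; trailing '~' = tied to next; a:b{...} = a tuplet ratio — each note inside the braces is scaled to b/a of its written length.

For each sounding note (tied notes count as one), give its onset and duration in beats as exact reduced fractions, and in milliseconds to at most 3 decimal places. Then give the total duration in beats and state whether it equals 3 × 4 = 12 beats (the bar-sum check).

1) 0.0ms=0b +346.32ms=4/7b
2) 346.32ms=4/7b +346.32ms=4/7b
3) 692.641ms=8/7b +346.32ms=4/7b
4) 1038.961ms=12/7b +346.32ms=4/7b
5) 1385.281ms=16/7b +346.32ms=4/7b
6) 1731.602ms=20/7b +346.32ms=4/7b
7) 2077.922ms=24/7b +346.32ms=4/7b
8) 2424.242ms=4b +1818.182ms=3b
9) 4242.424ms=7b +173.16ms=2/7b
10) 4415.584ms=51/7b +86.58ms=1/7b
11) 4502.165ms=52/7b +86.58ms=1/7b
12) 4588.745ms=53/7b +86.58ms=1/7b
13) 4675.325ms=54/7b +86.58ms=1/7b
14) 4761.905ms=55/7b +86.58ms=1/7b
15) 4848.485ms=8b +909.091ms=3/2b
16) 5757.576ms=19/2b +909.091ms=3/2b
17) 6666.667ms=11b +454.545ms=3/4b
18) 7121.212ms=47/4b +151.515ms=1/4b
Σ=12b of 12 (99bpm 4/4) — PASS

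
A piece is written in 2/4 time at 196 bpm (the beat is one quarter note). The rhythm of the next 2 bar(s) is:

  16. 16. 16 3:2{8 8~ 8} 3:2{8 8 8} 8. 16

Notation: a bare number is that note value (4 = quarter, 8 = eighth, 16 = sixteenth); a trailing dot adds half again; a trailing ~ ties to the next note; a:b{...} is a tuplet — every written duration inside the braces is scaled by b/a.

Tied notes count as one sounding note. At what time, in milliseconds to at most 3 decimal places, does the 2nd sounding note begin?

note 2 onset = 3/8b = 114.796ms

1. 0.0ms @ 0 + 114.796ms (3/8)
2. 114.796ms @ 3/8 + 114.796ms (3/8)
3. 229.592ms @ 3/4 + 76.531ms (1/4)
4. 306.122ms @ 1 + 102.041ms (1/3)
5. 408.163ms @ 4/3 + 204.082ms (2/3)
6. 612.245ms @ 2 + 102.041ms (1/3)
7. 714.286ms @ 7/3 + 102.041ms (1/3)
8. 816.327ms @ 8/3 + 102.041ms (1/3)
9. 918.367ms @ 3 + 229.592ms (3/4)
10. 1147.959ms @ 15/4 + 76.531ms (1/4)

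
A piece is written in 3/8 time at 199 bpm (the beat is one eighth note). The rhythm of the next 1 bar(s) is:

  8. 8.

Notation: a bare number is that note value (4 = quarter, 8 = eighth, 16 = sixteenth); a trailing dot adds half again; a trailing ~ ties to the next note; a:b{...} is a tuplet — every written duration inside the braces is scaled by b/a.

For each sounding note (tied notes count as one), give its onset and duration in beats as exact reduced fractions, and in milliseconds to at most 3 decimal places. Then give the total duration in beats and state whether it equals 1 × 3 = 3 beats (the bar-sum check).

1) 0.0ms=0b +452.261ms=3/2b
2) 452.261ms=3/2b +452.261ms=3/2b
Σ=3b of 3 (199bpm 3/8) — PASS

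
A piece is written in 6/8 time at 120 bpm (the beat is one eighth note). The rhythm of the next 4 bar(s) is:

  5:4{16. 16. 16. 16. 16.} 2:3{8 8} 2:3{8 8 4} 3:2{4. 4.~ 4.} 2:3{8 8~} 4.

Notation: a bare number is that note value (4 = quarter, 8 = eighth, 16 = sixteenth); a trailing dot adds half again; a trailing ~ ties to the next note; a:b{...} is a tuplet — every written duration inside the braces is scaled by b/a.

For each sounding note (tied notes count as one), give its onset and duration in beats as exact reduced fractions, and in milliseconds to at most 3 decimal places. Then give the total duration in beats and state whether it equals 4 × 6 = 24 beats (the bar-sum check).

1) 0.0ms=0b +300.0ms=3/5b
2) 300.0ms=3/5b +300.0ms=3/5b
3) 600.0ms=6/5b +300.0ms=3/5b
4) 900.0ms=9/5b +300.0ms=3/5b
5) 1200.0ms=12/5b +300.0ms=3/5b
6) 1500.0ms=3b +750.0ms=3/2b
7) 2250.0ms=9/2b +750.0ms=3/2b
8) 3000.0ms=6b +750.0ms=3/2b
9) 3750.0ms=15/2b +750.0ms=3/2b
10) 4500.0ms=9b +1500.0ms=3b
11) 6000.0ms=12b +1000.0ms=2b
12) 7000.0ms=14b +2000.0ms=4b
13) 9000.0ms=18b +750.0ms=3/2b
14) 9750.0ms=39/2b +2250.0ms=9/2b
Σ=24b of 24 (120bpm 6/8) — PASS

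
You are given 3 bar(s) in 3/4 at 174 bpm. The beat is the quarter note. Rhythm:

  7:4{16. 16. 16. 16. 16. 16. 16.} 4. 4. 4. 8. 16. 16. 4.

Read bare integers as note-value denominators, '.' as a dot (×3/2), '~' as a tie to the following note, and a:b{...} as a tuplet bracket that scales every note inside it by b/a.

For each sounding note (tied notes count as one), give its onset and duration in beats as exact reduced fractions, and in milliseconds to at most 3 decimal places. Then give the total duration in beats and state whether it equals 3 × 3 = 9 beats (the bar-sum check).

1) 0.0ms=0b +73.892ms=3/14b
2) 73.892ms=3/14b +73.892ms=3/14b
3) 147.783ms=3/7b +73.892ms=3/14b
4) 221.675ms=9/14b +73.892ms=3/14b
5) 295.567ms=6/7b +73.892ms=3/14b
6) 369.458ms=15/14b +73.892ms=3/14b
7) 443.35ms=9/7b +73.892ms=3/14b
8) 517.241ms=3/2b +517.241ms=3/2b
9) 1034.483ms=3b +517.241ms=3/2b
10) 1551.724ms=9/2b +517.241ms=3/2b
11) 2068.966ms=6b +258.621ms=3/4b
12) 2327.586ms=27/4b +129.31ms=3/8b
13) 2456.897ms=57/8b +129.31ms=3/8b
14) 2586.207ms=15/2b +517.241ms=3/2b
Σ=9b of 9 (174bpm 3/4) — PASS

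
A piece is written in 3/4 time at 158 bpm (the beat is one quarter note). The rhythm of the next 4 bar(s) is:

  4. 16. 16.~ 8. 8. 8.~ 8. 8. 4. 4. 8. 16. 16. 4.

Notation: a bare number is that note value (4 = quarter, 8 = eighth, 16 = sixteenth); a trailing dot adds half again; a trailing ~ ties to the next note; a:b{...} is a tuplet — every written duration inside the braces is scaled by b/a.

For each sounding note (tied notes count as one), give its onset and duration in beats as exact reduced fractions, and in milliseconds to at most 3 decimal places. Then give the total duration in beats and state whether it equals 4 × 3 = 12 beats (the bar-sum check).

1) 0.0ms=0b +569.62ms=3/2b
2) 569.62ms=3/2b +142.405ms=3/8b
3) 712.025ms=15/8b +427.215ms=9/8b
4) 1139.241ms=3b +284.81ms=3/4b
5) 1424.051ms=15/4b +569.62ms=3/2b
6) 1993.671ms=21/4b +284.81ms=3/4b
7) 2278.481ms=6b +569.62ms=3/2b
8) 2848.101ms=15/2b +569.62ms=3/2b
9) 3417.722ms=9b +284.81ms=3/4b
10) 3702.532ms=39/4b +142.405ms=3/8b
11) 3844.937ms=81/8b +142.405ms=3/8b
12) 3987.342ms=21/2b +569.62ms=3/2b
Σ=12b of 12 (158bpm 3/4) — PASS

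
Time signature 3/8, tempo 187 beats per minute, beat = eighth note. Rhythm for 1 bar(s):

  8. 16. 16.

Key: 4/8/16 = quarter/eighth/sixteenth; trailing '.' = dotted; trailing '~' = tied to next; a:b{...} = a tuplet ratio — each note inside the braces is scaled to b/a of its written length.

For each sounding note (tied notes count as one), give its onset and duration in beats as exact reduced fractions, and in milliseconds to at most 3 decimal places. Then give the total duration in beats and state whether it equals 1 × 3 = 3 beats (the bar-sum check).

1) 0.0ms=0b +481.283ms=3/2b
2) 481.283ms=3/2b +240.642ms=3/4b
3) 721.925ms=9/4b +240.642ms=3/4b
Σ=3b of 3 (187bpm 3/8) — PASS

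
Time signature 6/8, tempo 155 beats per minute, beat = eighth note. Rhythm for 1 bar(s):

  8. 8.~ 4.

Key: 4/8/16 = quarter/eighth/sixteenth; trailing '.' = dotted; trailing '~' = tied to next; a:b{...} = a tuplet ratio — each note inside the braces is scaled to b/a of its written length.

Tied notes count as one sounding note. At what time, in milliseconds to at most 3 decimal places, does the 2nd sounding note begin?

1. 0.0ms @ 0 + 580.645ms (3/2)
2. 580.645ms @ 3/2 + 1741.935ms (9/2)

note 2 onset = 3/2b = 580.645ms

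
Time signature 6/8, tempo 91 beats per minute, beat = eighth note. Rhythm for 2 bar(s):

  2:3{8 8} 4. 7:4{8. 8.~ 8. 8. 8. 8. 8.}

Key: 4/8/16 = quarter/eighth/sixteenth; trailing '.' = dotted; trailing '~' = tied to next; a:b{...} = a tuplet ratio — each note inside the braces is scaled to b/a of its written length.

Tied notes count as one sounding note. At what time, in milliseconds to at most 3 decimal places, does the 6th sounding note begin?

1. 0.0ms @ 0 + 989.011ms (3/2)
2. 989.011ms @ 3/2 + 989.011ms (3/2)
3. 1978.022ms @ 3 + 1978.022ms (3)
4. 3956.044ms @ 6 + 565.149ms (6/7)
5. 4521.193ms @ 48/7 + 1130.298ms (12/7)
6. 5651.491ms @ 60/7 + 565.149ms (6/7)
7. 6216.641ms @ 66/7 + 565.149ms (6/7)
8. 6781.79ms @ 72/7 + 565.149ms (6/7)
9. 7346.939ms @ 78/7 + 565.149ms (6/7)

note 6 onset = 60/7b = 5651.491ms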